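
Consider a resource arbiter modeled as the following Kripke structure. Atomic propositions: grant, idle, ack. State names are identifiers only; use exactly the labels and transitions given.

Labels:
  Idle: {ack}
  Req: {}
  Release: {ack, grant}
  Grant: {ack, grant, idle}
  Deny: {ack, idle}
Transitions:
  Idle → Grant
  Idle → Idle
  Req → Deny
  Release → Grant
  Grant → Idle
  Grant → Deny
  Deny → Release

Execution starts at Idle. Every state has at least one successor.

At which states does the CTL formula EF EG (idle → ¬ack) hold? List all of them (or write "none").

{Idle, Req, Release, Grant, Deny}

States satisfying EG (idle → ¬ack): {Idle}.
States satisfying EF EG (idle → ¬ack): {Idle, Req, Release, Grant, Deny}.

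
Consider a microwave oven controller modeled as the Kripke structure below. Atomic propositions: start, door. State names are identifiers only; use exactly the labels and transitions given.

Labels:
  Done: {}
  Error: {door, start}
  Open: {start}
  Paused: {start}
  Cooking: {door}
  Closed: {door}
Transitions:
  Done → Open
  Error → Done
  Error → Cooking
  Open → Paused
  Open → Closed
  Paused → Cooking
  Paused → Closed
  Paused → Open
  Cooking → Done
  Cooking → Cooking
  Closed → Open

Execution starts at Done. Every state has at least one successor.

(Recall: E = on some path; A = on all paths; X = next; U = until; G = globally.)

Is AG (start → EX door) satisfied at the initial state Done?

States satisfying start → EX door: {Done, Error, Open, Paused, Cooking, Closed}.
States satisfying AG (start → EX door): {Done, Error, Open, Paused, Cooking, Closed}.
Every state reachable from Done satisfies start → EX door.
Done ∈ Sat(AG (start → EX door)).

Satisfied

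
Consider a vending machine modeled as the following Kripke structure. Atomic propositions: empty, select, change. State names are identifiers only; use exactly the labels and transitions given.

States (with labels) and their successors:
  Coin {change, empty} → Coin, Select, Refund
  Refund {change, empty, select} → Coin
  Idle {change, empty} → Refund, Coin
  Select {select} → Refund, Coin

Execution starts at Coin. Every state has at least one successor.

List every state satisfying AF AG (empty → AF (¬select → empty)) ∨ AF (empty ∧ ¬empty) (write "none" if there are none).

States satisfying AG (empty → AF (¬select → empty)): {Coin, Refund, Idle, Select}.
States satisfying AF AG (empty → AF (¬select → empty)): {Coin, Refund, Idle, Select}.
States satisfying empty ∧ ¬empty: ∅.
States satisfying AF (empty ∧ ¬empty): ∅.
States satisfying AF AG (empty → AF (¬select → empty)) ∨ AF (empty ∧ ¬empty): {Coin, Refund, Idle, Select}.

{Coin, Refund, Idle, Select}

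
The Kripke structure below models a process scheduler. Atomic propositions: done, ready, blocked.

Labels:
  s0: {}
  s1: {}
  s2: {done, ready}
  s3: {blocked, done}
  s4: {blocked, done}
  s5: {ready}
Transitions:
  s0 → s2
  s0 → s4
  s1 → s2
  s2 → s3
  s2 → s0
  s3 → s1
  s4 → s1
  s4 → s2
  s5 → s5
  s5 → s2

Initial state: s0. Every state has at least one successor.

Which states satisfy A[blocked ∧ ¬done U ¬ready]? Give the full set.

States satisfying blocked ∧ ¬done: ∅.
States satisfying ¬ready: {s0, s1, s3, s4}.
States satisfying A[blocked ∧ ¬done U ¬ready]: {s0, s1, s3, s4}.

{s0, s1, s3, s4}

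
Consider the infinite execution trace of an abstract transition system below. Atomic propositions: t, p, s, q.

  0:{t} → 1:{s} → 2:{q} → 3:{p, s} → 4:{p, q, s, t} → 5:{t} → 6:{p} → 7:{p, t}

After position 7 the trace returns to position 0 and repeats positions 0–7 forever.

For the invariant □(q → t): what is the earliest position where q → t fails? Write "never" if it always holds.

Check q → t at each position in order: 0 ✓, 1 ✓.
At position 2 the labels are {q}, so q → t is false there. This is the first violation.

2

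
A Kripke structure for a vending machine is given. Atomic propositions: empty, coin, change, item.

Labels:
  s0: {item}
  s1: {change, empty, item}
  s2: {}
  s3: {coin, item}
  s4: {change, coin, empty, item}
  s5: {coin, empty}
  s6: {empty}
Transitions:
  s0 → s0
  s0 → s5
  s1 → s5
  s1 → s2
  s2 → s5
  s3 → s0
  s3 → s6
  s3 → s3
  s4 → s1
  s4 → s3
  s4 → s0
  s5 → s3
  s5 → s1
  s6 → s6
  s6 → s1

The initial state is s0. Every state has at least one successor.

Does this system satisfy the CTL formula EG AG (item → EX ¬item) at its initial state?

States satisfying AG (item → EX ¬item): {s0, s1, s2, s3, s5, s6}.
States satisfying EG AG (item → EX ¬item): {s0, s1, s2, s3, s5, s6}.
s0 ∈ Sat(EG AG (item → EX ¬item)).

Satisfied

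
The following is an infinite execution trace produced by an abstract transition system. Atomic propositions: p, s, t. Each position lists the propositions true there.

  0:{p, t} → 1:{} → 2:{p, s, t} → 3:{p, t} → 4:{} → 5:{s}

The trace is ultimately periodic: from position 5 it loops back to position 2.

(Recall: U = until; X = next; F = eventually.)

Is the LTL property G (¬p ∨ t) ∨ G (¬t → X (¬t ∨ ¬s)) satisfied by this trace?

¬p ∨ t holds at every position 0..5, and those are all positions ever visited, so G (¬p ∨ t) holds.
¬t → X (¬t ∨ ¬s) must hold at every position from 0 onward. It fails at position 1, so G (¬t → X (¬t ∨ ¬s)) is false.
Positions where ¬t holds: 1, 4, 5.
Check X (¬t ∨ ¬s) at each: 1→fails, 4→ok, 5→fails.
At position 0: G (¬p ∨ t) is true; G (¬t → X (¬t ∨ ¬s)) is false; so G (¬p ∨ t) ∨ G (¬t → X (¬t ∨ ¬s)) is true.

Yes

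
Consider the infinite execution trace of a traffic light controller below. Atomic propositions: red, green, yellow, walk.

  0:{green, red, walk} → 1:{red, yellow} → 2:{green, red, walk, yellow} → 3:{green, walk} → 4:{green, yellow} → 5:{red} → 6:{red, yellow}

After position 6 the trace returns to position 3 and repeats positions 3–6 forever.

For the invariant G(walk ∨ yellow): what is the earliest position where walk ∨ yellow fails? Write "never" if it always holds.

Check walk ∨ yellow at each position in order: 0 ✓, 1 ✓, 2 ✓, 3 ✓, 4 ✓.
At position 5 the labels are {red}, so walk ∨ yellow is false there. This is the first violation.

5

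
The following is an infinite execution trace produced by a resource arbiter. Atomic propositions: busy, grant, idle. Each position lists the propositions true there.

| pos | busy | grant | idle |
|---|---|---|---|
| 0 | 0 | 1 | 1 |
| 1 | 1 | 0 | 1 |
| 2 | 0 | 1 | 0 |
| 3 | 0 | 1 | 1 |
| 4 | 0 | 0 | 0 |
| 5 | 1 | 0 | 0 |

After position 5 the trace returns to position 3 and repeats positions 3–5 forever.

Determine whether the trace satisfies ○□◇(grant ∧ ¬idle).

The position after 0 is 1; □◇(grant ∧ ¬idle) is false there.

No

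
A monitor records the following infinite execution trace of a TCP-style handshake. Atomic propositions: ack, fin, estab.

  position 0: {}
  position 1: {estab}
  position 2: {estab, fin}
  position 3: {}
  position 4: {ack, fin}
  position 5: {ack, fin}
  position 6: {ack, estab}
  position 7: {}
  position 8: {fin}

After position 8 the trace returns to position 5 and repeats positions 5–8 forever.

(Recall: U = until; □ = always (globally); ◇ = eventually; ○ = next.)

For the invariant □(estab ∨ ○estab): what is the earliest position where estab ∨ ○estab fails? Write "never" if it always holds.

Check estab ∨ ○estab at each position in order: 0 ✓, 1 ✓, 2 ✓.
At position 3 the labels are {} and the next position 4 has {ack, fin}, so estab ∨ ○estab is false there. This is the first violation.

3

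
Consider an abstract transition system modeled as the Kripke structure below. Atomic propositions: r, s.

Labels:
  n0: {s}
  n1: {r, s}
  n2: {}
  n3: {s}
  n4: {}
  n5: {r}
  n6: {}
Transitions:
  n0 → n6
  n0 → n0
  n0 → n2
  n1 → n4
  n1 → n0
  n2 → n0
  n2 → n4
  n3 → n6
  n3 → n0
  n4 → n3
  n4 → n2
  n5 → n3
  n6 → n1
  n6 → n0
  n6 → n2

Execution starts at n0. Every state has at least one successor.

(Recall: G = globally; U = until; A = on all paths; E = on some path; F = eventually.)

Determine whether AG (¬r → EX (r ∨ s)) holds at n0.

States satisfying ¬r → EX (r ∨ s): {n0, n1, n2, n3, n4, n5, n6}.
States satisfying AG (¬r → EX (r ∨ s)): {n0, n1, n2, n3, n4, n5, n6}.
Every state reachable from n0 satisfies ¬r → EX (r ∨ s).
n0 ∈ Sat(AG (¬r → EX (r ∨ s))).

Satisfied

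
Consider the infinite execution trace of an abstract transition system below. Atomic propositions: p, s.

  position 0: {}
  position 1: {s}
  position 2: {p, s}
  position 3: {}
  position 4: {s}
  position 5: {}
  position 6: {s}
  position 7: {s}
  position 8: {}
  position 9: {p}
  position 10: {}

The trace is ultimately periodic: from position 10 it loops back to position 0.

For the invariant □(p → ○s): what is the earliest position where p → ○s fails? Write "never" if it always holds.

2

Check p → ○s at each position in order: 0 ✓, 1 ✓.
At position 2 the labels are {p, s} and the next position 3 has {}, so p → ○s is false there. This is the first violation.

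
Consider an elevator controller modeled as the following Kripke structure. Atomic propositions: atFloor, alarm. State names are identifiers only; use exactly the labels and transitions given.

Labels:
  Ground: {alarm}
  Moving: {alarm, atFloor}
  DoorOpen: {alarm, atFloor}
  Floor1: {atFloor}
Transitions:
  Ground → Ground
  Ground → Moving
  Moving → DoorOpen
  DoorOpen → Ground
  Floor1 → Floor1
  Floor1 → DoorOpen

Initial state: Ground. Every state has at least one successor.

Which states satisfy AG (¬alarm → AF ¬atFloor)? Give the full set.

States satisfying ¬alarm → AF ¬atFloor: {Ground, Moving, DoorOpen}.
States satisfying AG (¬alarm → AF ¬atFloor): {Ground, Moving, DoorOpen}.

{Ground, Moving, DoorOpen}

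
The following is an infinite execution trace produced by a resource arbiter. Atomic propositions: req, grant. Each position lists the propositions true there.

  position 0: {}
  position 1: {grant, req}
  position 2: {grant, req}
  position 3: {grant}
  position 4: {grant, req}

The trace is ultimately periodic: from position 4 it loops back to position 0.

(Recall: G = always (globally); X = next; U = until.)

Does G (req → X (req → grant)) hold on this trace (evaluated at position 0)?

req → X (req → grant) holds at every position 0..4, and those are all positions ever visited, so G (req → X (req → grant)) holds.
Positions where req holds: 1, 2, 4.
Check X (req → grant) at each: 1→ok, 2→ok, 4→ok.

Holds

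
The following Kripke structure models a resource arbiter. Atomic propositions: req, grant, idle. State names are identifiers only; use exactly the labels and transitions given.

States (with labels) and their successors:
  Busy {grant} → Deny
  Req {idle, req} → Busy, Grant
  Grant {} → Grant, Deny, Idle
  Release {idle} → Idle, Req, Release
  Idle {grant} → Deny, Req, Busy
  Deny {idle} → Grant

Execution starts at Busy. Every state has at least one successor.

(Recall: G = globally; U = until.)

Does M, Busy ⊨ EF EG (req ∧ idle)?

Violated

States satisfying EG (req ∧ idle): ∅.
States satisfying EF EG (req ∧ idle): ∅.
No suitable path/successor from Busy witnesses the formula.
Busy ∉ Sat(EF EG (req ∧ idle)).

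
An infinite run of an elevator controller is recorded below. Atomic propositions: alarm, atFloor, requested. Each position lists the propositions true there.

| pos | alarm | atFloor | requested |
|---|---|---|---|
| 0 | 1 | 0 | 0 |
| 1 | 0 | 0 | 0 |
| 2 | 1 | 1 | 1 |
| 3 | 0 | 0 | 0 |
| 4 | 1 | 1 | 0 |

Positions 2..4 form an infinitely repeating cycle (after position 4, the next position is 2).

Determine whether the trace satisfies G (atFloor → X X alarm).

atFloor → X X alarm must hold at every position from 0 onward. It fails at position 4, so G (atFloor → X X alarm) is false.
Positions where atFloor holds: 2, 4.
Check X X alarm at each: 2→ok, 4→fails.

No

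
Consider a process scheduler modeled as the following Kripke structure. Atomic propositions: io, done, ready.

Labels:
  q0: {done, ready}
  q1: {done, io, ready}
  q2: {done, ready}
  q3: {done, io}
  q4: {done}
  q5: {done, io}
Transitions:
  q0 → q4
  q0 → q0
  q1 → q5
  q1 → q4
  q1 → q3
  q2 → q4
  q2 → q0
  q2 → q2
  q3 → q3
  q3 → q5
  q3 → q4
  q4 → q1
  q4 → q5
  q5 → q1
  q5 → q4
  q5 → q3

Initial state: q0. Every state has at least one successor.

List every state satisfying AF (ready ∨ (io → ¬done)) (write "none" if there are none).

States satisfying ready ∨ (io → ¬done): {q0, q1, q2, q4}.
States satisfying AF (ready ∨ (io → ¬done)): {q0, q1, q2, q4}.

{q0, q1, q2, q4}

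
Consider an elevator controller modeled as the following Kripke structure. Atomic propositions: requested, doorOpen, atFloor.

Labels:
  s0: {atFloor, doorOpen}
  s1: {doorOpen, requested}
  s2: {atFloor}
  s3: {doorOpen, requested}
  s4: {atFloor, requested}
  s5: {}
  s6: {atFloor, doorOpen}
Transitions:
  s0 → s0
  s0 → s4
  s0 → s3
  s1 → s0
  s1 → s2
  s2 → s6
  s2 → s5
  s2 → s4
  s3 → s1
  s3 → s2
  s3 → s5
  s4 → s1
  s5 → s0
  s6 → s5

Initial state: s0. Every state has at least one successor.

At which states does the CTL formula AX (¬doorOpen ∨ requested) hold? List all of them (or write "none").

States satisfying ¬doorOpen ∨ requested: {s1, s2, s3, s4, s5}.
States satisfying AX (¬doorOpen ∨ requested): {s3, s4, s6}.

{s3, s4, s6}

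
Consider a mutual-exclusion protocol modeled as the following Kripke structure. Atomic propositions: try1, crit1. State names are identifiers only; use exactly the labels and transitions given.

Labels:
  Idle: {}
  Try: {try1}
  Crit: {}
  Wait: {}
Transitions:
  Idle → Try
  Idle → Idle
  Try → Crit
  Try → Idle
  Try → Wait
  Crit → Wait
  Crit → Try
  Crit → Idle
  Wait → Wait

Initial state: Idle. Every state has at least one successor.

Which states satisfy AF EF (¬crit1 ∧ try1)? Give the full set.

{Idle, Try, Crit}

States satisfying EF (¬crit1 ∧ try1): {Idle, Try, Crit}.
States satisfying AF EF (¬crit1 ∧ try1): {Idle, Try, Crit}.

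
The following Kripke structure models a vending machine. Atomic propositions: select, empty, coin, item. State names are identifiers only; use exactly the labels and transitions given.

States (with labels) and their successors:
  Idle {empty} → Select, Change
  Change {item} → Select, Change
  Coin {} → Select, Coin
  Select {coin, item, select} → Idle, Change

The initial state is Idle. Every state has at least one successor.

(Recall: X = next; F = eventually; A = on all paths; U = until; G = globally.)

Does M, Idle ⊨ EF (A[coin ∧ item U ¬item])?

States satisfying A[coin ∧ item U ¬item]: {Idle, Coin}.
States satisfying EF (A[coin ∧ item U ¬item]): {Idle, Change, Coin, Select}.
Some path from Idle reaches a state where A[coin ∧ item U ¬item] holds.
Idle ∈ Sat(EF (A[coin ∧ item U ¬item])).

Holds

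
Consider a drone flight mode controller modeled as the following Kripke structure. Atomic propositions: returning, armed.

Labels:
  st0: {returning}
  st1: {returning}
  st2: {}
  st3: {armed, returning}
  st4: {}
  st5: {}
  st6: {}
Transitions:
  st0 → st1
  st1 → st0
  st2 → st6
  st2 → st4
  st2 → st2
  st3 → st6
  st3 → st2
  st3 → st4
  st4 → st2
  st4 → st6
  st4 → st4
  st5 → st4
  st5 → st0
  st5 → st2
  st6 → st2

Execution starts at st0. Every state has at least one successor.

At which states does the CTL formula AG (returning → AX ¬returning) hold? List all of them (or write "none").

States satisfying returning → AX ¬returning: {st2, st3, st4, st5, st6}.
States satisfying AG (returning → AX ¬returning): {st2, st3, st4, st6}.

{st2, st3, st4, st6}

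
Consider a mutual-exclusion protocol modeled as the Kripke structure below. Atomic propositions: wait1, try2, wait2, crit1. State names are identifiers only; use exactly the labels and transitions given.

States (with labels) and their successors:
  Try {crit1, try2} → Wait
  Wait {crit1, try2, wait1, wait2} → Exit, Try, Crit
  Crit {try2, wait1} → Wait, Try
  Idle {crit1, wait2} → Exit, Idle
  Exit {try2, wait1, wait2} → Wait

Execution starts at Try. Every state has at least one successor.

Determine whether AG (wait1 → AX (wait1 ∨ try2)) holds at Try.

Yes

States satisfying wait1 → AX (wait1 ∨ try2): {Try, Wait, Crit, Idle, Exit}.
States satisfying AG (wait1 → AX (wait1 ∨ try2)): {Try, Wait, Crit, Idle, Exit}.
Every state reachable from Try satisfies wait1 → AX (wait1 ∨ try2).
Try ∈ Sat(AG (wait1 → AX (wait1 ∨ try2))).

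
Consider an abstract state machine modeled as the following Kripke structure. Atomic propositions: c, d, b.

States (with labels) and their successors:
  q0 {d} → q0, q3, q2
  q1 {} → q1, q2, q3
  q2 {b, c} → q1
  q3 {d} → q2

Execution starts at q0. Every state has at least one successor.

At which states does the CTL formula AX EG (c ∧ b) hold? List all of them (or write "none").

States satisfying EG (c ∧ b): ∅.
States satisfying AX EG (c ∧ b): ∅.

none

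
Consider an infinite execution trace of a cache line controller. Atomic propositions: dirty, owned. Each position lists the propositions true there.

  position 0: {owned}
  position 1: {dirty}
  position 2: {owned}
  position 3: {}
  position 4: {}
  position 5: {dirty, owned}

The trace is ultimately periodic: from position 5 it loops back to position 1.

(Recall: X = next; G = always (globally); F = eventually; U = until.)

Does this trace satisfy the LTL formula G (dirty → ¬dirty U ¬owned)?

Violated

dirty → ¬dirty U ¬owned must hold at every position from 0 onward. It fails at position 5, so G (dirty → ¬dirty U ¬owned) is false.
Positions where dirty holds: 1, 5.
Check ¬dirty U ¬owned at each: 1→ok, 5→fails.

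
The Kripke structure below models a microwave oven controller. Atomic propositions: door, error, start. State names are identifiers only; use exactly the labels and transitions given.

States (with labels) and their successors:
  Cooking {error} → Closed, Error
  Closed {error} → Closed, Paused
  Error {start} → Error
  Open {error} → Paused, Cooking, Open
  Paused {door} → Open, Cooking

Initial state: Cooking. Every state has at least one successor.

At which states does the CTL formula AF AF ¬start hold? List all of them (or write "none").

{Cooking, Closed, Open, Paused}

States satisfying AF ¬start: {Cooking, Closed, Open, Paused}.
States satisfying AF AF ¬start: {Cooking, Closed, Open, Paused}.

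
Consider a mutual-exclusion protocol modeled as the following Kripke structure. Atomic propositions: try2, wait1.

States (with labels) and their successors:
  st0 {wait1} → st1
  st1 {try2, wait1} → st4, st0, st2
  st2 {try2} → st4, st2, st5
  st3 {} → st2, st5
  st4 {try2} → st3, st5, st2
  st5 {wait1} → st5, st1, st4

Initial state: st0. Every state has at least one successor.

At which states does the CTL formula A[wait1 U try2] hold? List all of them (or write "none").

{st0, st1, st2, st4}

States satisfying wait1: {st0, st1, st5}.
States satisfying try2: {st1, st2, st4}.
States satisfying A[wait1 U try2]: {st0, st1, st2, st4}.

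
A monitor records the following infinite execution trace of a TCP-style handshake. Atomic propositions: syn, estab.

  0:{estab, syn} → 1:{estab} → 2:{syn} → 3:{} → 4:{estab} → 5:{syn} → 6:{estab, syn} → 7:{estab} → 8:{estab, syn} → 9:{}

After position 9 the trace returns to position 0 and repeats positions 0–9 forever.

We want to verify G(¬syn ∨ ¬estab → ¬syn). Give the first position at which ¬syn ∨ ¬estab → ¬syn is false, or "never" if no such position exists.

2

Check ¬syn ∨ ¬estab → ¬syn at each position in order: 0 ✓, 1 ✓.
At position 2 the labels are {syn}, so ¬syn ∨ ¬estab → ¬syn is false there. This is the first violation.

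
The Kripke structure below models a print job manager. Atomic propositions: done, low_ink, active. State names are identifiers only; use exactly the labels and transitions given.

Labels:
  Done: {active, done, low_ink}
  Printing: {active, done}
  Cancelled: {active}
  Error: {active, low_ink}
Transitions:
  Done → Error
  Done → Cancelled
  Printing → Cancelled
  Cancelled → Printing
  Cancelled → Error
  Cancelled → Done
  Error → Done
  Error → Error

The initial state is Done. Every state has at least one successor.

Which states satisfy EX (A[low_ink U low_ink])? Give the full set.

States satisfying A[low_ink U low_ink]: {Done, Error}.
States satisfying EX (A[low_ink U low_ink]): {Done, Cancelled, Error}.

{Done, Cancelled, Error}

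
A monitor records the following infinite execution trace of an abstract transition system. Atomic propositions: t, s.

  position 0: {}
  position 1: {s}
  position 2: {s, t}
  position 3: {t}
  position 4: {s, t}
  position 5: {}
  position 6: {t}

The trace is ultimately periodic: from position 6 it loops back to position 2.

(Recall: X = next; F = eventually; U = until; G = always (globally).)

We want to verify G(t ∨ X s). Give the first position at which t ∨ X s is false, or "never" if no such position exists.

5

Check t ∨ X s at each position in order: 0 ✓, 1 ✓, 2 ✓, 3 ✓, 4 ✓.
At position 5 the labels are {} and the next position 6 has {t}, so t ∨ X s is false there. This is the first violation.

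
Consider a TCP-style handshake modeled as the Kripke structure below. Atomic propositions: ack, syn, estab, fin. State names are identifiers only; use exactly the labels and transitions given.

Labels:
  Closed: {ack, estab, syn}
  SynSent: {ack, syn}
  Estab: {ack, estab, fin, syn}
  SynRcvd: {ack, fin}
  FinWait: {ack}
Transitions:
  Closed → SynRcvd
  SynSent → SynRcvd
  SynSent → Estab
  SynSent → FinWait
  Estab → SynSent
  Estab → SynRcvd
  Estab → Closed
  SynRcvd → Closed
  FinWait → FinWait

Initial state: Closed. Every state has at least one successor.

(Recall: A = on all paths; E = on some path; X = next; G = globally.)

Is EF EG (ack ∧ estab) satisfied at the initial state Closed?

Violated

States satisfying EG (ack ∧ estab): ∅.
States satisfying EF EG (ack ∧ estab): ∅.
No suitable path/successor from Closed witnesses the formula.
Closed ∉ Sat(EF EG (ack ∧ estab)).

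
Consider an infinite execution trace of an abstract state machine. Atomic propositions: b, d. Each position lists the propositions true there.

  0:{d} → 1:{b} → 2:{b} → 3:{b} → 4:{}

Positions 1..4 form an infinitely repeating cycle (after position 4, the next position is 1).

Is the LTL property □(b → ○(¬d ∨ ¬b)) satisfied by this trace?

Satisfied

b → ○(¬d ∨ ¬b) holds at every position 0..4, and those are all positions ever visited, so □(b → ○(¬d ∨ ¬b)) holds.
Positions where b holds: 1, 2, 3.
Check ○(¬d ∨ ¬b) at each: 1→ok, 2→ok, 3→ok.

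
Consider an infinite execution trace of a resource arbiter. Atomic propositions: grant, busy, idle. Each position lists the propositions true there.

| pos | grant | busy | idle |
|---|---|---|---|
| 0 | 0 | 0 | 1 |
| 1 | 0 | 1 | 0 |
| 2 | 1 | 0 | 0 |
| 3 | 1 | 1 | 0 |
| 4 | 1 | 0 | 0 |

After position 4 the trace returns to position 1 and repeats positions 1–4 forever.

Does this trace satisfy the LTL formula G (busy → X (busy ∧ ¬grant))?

Violated

busy → X (busy ∧ ¬grant) must hold at every position from 0 onward. It fails at position 1, so G (busy → X (busy ∧ ¬grant)) is false.
Positions where busy holds: 1, 3.
Check X (busy ∧ ¬grant) at each: 1→fails, 3→fails.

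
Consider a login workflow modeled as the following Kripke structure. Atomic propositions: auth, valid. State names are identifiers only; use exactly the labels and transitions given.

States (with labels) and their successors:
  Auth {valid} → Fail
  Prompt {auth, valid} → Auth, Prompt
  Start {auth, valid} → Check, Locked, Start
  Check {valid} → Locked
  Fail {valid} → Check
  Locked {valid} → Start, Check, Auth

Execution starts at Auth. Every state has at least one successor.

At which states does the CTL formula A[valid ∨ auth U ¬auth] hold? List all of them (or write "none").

States satisfying valid ∨ auth: {Auth, Prompt, Start, Check, Fail, Locked}.
States satisfying ¬auth: {Auth, Check, Fail, Locked}.
States satisfying A[valid ∨ auth U ¬auth]: {Auth, Check, Fail, Locked}.

{Auth, Check, Fail, Locked}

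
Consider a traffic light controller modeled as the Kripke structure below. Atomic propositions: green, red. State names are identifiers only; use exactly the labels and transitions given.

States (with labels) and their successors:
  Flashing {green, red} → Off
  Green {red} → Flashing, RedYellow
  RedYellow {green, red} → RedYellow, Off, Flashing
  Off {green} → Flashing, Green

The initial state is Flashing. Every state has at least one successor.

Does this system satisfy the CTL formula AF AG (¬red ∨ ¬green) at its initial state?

States satisfying AG (¬red ∨ ¬green): ∅.
States satisfying AF AG (¬red ∨ ¬green): ∅.
There is a path from Flashing along which AG (¬red ∨ ¬green) never holds.
Flashing ∉ Sat(AF AG (¬red ∨ ¬green)).

No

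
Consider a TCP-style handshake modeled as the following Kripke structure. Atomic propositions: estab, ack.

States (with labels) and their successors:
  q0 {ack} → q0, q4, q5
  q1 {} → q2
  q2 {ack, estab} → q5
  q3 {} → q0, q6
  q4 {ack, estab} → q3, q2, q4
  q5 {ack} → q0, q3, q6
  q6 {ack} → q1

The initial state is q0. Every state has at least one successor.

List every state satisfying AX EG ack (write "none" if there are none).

States satisfying EG ack: {q0, q2, q4, q5}.
States satisfying AX EG ack: {q0, q1, q2}.

{q0, q1, q2}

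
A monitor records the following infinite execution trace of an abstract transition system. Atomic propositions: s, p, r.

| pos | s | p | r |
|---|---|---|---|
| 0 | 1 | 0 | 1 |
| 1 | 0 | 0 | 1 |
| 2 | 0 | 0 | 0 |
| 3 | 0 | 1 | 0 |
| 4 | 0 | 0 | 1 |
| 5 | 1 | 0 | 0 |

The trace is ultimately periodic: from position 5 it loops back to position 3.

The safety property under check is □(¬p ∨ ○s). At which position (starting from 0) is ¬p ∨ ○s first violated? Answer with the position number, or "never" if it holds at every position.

Check ¬p ∨ ○s at each position in order: 0 ✓, 1 ✓, 2 ✓.
At position 3 the labels are {p} and the next position 4 has {r}, so ¬p ∨ ○s is false there. This is the first violation.

3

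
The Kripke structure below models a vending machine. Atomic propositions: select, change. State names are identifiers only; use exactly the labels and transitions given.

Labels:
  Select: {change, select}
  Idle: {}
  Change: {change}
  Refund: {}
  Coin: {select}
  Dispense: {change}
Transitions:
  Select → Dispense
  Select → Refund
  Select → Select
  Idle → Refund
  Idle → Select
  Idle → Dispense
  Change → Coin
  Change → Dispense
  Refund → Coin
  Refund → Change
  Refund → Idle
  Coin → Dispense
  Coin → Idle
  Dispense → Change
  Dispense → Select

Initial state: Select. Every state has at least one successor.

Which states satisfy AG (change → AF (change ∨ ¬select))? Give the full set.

{Select, Idle, Change, Refund, Coin, Dispense}

States satisfying change → AF (change ∨ ¬select): {Select, Idle, Change, Refund, Coin, Dispense}.
States satisfying AG (change → AF (change ∨ ¬select)): {Select, Idle, Change, Refund, Coin, Dispense}.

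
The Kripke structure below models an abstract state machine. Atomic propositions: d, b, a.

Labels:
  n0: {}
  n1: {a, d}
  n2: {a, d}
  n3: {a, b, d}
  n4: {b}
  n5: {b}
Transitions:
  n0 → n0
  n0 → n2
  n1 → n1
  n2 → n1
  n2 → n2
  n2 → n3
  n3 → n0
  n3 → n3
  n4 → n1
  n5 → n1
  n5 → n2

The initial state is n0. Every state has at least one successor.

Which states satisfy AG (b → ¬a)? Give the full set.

{n1, n4}

States satisfying b → ¬a: {n0, n1, n2, n4, n5}.
States satisfying AG (b → ¬a): {n1, n4}.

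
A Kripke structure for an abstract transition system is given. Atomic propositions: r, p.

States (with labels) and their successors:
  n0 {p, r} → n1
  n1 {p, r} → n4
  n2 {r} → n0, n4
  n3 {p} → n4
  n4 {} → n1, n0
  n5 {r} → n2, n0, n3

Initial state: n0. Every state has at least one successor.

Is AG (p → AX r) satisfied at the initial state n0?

States satisfying p → AX r: {n0, n2, n4, n5}.
States satisfying AG (p → AX r): ∅.
n1 is reachable from n0 and violates p → AX r, so AG fails at n0.
n0 ∉ Sat(AG (p → AX r)).

Does not hold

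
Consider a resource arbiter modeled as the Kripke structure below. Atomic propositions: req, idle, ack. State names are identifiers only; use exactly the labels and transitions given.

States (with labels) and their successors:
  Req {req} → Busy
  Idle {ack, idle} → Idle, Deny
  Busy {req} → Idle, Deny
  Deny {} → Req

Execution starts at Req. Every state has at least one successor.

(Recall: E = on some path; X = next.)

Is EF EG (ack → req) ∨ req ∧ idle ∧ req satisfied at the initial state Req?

Yes

States satisfying EG (ack → req): {Req, Busy, Deny}.
States satisfying EF EG (ack → req): {Req, Idle, Busy, Deny}.
States satisfying req ∧ idle: ∅.
States satisfying req ∧ idle ∧ req: ∅.
States satisfying EF EG (ack → req) ∨ req ∧ idle ∧ req: {Req, Idle, Busy, Deny}.
Req ∈ Sat(EF EG (ack → req) ∨ req ∧ idle ∧ req).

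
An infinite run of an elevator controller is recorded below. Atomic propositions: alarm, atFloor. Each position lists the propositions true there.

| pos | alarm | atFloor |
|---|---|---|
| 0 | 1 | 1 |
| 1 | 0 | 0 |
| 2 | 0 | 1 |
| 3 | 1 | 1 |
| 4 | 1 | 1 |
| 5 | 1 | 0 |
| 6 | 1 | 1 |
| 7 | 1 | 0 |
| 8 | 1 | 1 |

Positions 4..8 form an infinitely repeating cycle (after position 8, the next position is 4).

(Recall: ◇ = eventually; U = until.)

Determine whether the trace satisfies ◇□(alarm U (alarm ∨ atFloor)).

Yes

□(alarm U (alarm ∨ atFloor)) holds at position 2, which is reachable from 0, so ◇□(alarm U (alarm ∨ atFloor)) holds.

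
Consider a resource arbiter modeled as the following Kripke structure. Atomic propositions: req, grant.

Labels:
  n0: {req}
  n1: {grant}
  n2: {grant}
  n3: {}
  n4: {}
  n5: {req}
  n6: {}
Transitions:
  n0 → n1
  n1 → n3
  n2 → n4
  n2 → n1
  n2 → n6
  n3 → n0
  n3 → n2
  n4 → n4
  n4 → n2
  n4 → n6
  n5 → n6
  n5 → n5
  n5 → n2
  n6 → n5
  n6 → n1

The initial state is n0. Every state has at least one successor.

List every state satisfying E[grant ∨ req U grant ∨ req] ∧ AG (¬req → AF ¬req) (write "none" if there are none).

States satisfying grant ∨ req: {n0, n1, n2, n5}.
States satisfying E[grant ∨ req U grant ∨ req]: {n0, n1, n2, n5}.
States satisfying ¬req → AF ¬req: {n0, n1, n2, n3, n4, n5, n6}.
States satisfying AG (¬req → AF ¬req): {n0, n1, n2, n3, n4, n5, n6}.
States satisfying E[grant ∨ req U grant ∨ req] ∧ AG (¬req → AF ¬req): {n0, n1, n2, n5}.

{n0, n1, n2, n5}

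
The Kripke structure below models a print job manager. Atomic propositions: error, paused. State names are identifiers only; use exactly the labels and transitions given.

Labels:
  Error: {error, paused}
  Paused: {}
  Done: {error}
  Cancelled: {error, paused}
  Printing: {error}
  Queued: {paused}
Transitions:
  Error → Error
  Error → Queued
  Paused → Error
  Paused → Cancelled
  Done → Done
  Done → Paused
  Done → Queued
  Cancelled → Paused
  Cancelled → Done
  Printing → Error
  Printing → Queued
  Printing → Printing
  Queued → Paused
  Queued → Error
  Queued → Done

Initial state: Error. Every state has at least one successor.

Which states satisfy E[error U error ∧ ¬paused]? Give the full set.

{Done, Cancelled, Printing}

States satisfying error: {Error, Done, Cancelled, Printing}.
States satisfying error ∧ ¬paused: {Done, Printing}.
States satisfying E[error U error ∧ ¬paused]: {Done, Cancelled, Printing}.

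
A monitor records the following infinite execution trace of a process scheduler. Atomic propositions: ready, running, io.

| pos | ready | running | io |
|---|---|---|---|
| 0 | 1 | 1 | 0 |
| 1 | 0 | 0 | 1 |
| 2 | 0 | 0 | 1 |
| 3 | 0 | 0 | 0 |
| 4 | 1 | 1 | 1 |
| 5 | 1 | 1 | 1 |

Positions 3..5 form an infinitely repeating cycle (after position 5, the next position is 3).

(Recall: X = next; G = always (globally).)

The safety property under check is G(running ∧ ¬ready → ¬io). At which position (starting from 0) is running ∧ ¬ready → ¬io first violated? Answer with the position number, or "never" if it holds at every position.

running ∧ ¬ready → ¬io holds at every position 0..5, and those are all the positions the trace ever visits, so the invariant G(running ∧ ¬ready → ¬io) is never violated.

never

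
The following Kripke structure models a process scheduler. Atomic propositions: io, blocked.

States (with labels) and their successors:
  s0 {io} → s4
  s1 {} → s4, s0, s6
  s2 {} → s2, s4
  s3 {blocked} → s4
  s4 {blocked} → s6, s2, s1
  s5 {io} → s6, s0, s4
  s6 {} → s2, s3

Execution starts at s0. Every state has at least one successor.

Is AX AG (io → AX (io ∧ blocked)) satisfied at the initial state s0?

No

States satisfying AG (io → AX (io ∧ blocked)): ∅.
States satisfying AX AG (io → AX (io ∧ blocked)): ∅.
s0 ∉ Sat(AX AG (io → AX (io ∧ blocked))).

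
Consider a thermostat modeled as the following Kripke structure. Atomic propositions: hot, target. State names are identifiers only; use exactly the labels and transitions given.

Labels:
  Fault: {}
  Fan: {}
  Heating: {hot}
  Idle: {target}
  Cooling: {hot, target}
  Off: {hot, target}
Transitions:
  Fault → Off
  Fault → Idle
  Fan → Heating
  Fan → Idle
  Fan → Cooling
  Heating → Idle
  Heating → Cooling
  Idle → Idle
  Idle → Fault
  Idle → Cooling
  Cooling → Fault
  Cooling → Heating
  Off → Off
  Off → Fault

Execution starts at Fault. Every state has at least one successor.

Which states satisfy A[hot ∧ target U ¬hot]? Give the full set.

{Fault, Fan, Idle}

States satisfying hot ∧ target: {Cooling, Off}.
States satisfying ¬hot: {Fault, Fan, Idle}.
States satisfying A[hot ∧ target U ¬hot]: {Fault, Fan, Idle}.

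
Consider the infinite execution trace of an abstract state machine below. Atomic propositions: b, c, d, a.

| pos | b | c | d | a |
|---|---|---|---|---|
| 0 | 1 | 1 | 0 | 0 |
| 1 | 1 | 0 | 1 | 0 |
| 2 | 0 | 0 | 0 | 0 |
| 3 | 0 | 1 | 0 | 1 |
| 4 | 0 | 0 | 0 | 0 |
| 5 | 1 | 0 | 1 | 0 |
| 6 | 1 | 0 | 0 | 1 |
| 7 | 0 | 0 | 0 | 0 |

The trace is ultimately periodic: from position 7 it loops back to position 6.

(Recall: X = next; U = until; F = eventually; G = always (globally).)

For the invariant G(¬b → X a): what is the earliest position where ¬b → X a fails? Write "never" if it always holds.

Check ¬b → X a at each position in order: 0 ✓, 1 ✓, 2 ✓.
At position 3 the labels are {a, c} and the next position 4 has {}, so ¬b → X a is false there. This is the first violation.

3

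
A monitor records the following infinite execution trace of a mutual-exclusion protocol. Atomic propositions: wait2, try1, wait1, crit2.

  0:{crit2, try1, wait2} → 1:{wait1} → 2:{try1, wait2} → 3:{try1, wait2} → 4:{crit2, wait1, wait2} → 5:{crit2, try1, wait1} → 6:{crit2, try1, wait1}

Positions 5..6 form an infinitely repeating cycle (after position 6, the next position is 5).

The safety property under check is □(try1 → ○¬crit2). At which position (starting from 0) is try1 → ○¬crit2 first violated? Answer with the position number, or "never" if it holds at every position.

3

Check try1 → ○¬crit2 at each position in order: 0 ✓, 1 ✓, 2 ✓.
At position 3 the labels are {try1, wait2} and the next position 4 has {crit2, wait1, wait2}, so try1 → ○¬crit2 is false there. This is the first violation.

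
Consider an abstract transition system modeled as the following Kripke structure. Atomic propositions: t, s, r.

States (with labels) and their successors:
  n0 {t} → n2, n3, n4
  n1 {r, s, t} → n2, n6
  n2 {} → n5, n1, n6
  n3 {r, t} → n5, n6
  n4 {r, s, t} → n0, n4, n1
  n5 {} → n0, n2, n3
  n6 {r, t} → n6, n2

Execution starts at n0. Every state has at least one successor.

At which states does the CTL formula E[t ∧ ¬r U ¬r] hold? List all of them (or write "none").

States satisfying t ∧ ¬r: {n0}.
States satisfying ¬r: {n0, n2, n5}.
States satisfying E[t ∧ ¬r U ¬r]: {n0, n2, n5}.

{n0, n2, n5}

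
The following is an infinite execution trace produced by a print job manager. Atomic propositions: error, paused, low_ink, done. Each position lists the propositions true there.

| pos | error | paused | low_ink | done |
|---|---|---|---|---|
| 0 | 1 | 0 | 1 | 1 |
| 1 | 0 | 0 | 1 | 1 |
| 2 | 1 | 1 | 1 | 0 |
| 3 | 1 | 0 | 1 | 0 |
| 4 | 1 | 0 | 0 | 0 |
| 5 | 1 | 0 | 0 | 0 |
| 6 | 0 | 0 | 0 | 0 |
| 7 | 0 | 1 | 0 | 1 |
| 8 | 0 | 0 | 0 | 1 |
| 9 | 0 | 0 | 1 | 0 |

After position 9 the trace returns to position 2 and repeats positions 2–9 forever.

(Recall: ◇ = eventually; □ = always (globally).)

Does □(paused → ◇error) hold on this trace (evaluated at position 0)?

Satisfied

paused → ◇error holds at every position 0..9, and those are all positions ever visited, so □(paused → ◇error) holds.
Positions where paused holds: 2, 7.
Check ◇error at each: 2→ok, 7→ok.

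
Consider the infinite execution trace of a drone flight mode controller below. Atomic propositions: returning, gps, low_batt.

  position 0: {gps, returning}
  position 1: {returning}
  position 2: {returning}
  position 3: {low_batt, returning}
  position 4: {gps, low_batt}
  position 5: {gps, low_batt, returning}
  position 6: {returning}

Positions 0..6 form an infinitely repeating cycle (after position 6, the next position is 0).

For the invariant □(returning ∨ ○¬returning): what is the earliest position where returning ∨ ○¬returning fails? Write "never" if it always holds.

4

Check returning ∨ ○¬returning at each position in order: 0 ✓, 1 ✓, 2 ✓, 3 ✓.
At position 4 the labels are {gps, low_batt} and the next position 5 has {gps, low_batt, returning}, so returning ∨ ○¬returning is false there. This is the first violation.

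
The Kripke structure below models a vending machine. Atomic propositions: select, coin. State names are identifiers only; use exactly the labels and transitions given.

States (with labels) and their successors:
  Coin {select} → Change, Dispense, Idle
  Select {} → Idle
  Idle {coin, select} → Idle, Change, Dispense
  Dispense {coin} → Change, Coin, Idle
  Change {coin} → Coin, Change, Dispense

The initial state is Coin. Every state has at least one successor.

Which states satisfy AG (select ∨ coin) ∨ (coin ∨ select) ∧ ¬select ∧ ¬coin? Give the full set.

{Coin, Idle, Dispense, Change}

States satisfying select ∨ coin: {Coin, Idle, Dispense, Change}.
States satisfying AG (select ∨ coin): {Coin, Idle, Dispense, Change}.
States satisfying coin ∨ select: {Coin, Idle, Dispense, Change}.
States satisfying ¬select: {Select, Dispense, Change}.
States satisfying ¬coin: {Coin, Select}.
States satisfying ¬select ∧ ¬coin: {Select}.
States satisfying (coin ∨ select) ∧ ¬select ∧ ¬coin: ∅.
States satisfying AG (select ∨ coin) ∨ (coin ∨ select) ∧ ¬select ∧ ¬coin: {Coin, Idle, Dispense, Change}.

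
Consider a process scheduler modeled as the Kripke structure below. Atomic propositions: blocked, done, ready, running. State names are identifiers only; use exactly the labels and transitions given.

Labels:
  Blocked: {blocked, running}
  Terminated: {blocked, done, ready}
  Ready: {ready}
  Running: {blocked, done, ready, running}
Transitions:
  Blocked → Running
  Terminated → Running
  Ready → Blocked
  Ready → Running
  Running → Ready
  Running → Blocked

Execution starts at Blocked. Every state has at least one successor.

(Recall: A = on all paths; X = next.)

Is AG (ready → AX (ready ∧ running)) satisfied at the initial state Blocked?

Does not hold

States satisfying ready → AX (ready ∧ running): {Blocked, Terminated}.
States satisfying AG (ready → AX (ready ∧ running)): ∅.
Ready is reachable from Blocked and violates ready → AX (ready ∧ running), so AG fails at Blocked.
Blocked ∉ Sat(AG (ready → AX (ready ∧ running))).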